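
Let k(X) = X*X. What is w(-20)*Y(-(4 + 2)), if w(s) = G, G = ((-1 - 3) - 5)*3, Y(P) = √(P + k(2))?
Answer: -27*I*√2 ≈ -38.184*I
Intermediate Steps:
k(X) = X²
Y(P) = √(4 + P) (Y(P) = √(P + 2²) = √(P + 4) = √(4 + P))
G = -27 (G = (-4 - 5)*3 = -9*3 = -27)
w(s) = -27
w(-20)*Y(-(4 + 2)) = -27*√(4 - (4 + 2)) = -27*√(4 - 1*6) = -27*√(4 - 6) = -27*I*√2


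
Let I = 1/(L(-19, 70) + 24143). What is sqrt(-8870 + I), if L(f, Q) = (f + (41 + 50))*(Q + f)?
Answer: I*sqrt(6862490347935)/27815 ≈ 94.181*I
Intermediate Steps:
L(f, Q) = (91 + f)*(Q + f) (L(f, Q) = (f + 91)*(Q + f) = (91 + f)*(Q + f))
I = 1/27815 (I = 1/(((-19)**2 + 91*70 + 91*(-19) + 70*(-19)) + 24143) = 1/((361 + 6370 - 1729 - 1330) + 24143) = 1/(3672 + 24143) = 1/27815 ≈ 3.5952e-5)
sqrt(-8870 + I) = sqrt(-8870 + 1/27815) = sqrt(-246719049/27815) = I*sqrt(6862490347935)/27815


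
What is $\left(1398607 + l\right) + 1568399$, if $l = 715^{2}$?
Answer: $3478231$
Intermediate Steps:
$l = 511225$
$\left(1398607 + l\right) + 1568399 = \left(1398607 + 511225\right) + 1568399 = 1909832 + 1568399 = 3478231$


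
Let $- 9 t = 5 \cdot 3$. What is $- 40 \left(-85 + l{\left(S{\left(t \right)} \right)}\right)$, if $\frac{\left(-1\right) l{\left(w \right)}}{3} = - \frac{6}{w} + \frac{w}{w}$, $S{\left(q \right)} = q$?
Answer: $3952$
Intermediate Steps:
$t = - \frac{5}{3}$ ($t = - \frac{5 \cdot 3}{9} = \left(- \frac{1}{9}\right) 15 = - \frac{5}{3} \approx -1.6667$)
$l{\left(w \right)} = -3 + \frac{18}{w}$ ($l{\left(w \right)} = - 3 \left(- \frac{6}{w} + \frac{w}{w}\right) = - 3 \left(- \frac{6}{w} + 1\right) = - 3 \left(1 - \frac{6}{w}\right) = -3 + \frac{18}{w}$)
$- 40 \left(-85 + l{\left(S{\left(t \right)} \right)}\right) = - 40 \left(-85 + \left(-3 + \frac{18}{- \frac{5}{3}}\right)\right) = - 40 \left(-85 + \left(-3 + 18 \left(- \frac{3}{5}\right)\right)\right) = - 40 \left(-85 - \frac{69}{5}\right) = \left(-40\right) \left(- \frac{494}{5}\right) = 3952$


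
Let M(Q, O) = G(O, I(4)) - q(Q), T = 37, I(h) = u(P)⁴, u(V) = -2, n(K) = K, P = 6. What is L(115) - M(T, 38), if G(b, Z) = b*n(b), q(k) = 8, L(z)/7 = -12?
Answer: -1520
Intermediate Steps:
L(z) = -84 (L(z) = 7*(-12) = -84)
I(h) = 16 (I(h) = (-2)⁴ = 16)
G(b, Z) = b² (G(b, Z) = b*b = b²)
M(Q, O) = -8 + O² (M(Q, O) = O² - 1*8 = O² - 8 = -8 + O²)
L(115) - M(T, 38) = -84 - (-8 + 38²) = -84 - (-8 + 1444) = -84 - 1*1436 = -84 - 1436 = -1520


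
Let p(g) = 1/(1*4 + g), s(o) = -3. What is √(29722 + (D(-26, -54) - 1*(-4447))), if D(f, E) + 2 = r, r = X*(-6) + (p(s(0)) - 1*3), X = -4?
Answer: √34189 ≈ 184.90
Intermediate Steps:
p(g) = 1/(4 + g)
r = 22 (r = -4*(-6) + (1/(4 - 3) - 1*3) = 24 + (1/1 - 3) = 24 + (1 - 3) = 24 - 2 = 22)
D(f, E) = 20 (D(f, E) = -2 + 22 = 20)
√(29722 + (D(-26, -54) - 1*(-4447))) = √(29722 + (20 - 1*(-4447))) = √(29722 + (20 + 4447)) = √(29722 + 4467) = √34189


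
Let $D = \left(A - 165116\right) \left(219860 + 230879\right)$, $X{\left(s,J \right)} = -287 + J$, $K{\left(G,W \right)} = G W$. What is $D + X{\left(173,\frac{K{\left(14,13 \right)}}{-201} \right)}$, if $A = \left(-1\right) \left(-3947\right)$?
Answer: $- \frac{14601675989960}{201} \approx -7.2645 \cdot 10^{10}$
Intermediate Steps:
$A = 3947$
$D = -72645153891$ ($D = \left(3947 - 165116\right) \left(219860 + 230879\right) = \left(-161169\right) 450739 = -72645153891$)
$D + X{\left(173,\frac{K{\left(14,13 \right)}}{-201} \right)} = -72645153891 - \left(287 - \frac{14 \cdot 13}{-201}\right) = -72645153891 + \left(-287 + 182 \left(- \frac{1}{201}\right)\right) = -72645153891 - \frac{57869}{201} = - \frac{14601675989960}{201}$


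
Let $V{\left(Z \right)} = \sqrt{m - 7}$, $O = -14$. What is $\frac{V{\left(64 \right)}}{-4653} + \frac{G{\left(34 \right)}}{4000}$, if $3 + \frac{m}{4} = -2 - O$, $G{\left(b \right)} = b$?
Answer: $\frac{17}{2000} - \frac{\sqrt{29}}{4653} \approx 0.0073426$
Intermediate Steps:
$m = 36$ ($m = -12 + 4 \left(-2 - -14\right) = -12 + 4 \left(-2 + 14\right) = -12 + 4 \cdot 12 = -12 + 48 = 36$)
$V{\left(Z \right)} = \sqrt{29}$ ($V{\left(Z \right)} = \sqrt{36 - 7} = \sqrt{29}$)
$\frac{V{\left(64 \right)}}{-4653} + \frac{G{\left(34 \right)}}{4000} = \frac{\sqrt{29}}{-4653} + \frac{34}{4000} = \sqrt{29} \left(- \frac{1}{4653}\right) + 34 \cdot \frac{1}{4000} = - \frac{\sqrt{29}}{4653} + \frac{17}{2000} = \frac{17}{2000} - \frac{\sqrt{29}}{4653}$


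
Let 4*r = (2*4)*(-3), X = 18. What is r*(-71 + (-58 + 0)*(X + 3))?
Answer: 7734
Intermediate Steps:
r = -6 (r = ((2*4)*(-3))/4 = (8*(-3))/4 = (1/4)*(-24) = -6)
r*(-71 + (-58 + 0)*(X + 3)) = -6*(-71 + (-58 + 0)*(18 + 3)) = -6*(-71 - 58*21) = -6*(-71 - 1218) = -6*(-1289) = 7734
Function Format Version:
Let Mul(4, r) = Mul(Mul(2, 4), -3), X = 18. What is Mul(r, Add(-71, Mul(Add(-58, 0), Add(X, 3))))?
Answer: 7734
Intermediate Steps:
r = -6 (r = Mul(Rational(1, 4), Mul(Mul(2, 4), -3)) = Mul(Rational(1, 4), Mul(8, -3)) = Mul(Rational(1, 4), -24) = -6)
Mul(r, Add(-71, Mul(Add(-58, 0), Add(X, 3)))) = Mul(-6, Add(-71, Mul(Add(-58, 0), Add(18, 3)))) = Mul(-6, Add(-71, Mul(-58, 21))) = Mul(-6, Add(-71, -1218)) = Mul(-6, -1289) = 7734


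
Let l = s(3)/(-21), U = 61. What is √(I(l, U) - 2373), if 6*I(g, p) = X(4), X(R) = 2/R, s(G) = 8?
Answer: 5*I*√3417/6 ≈ 48.713*I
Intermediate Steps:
l = -8/21 (l = 8/(-21) = 8*(-1/21) = -8/21 ≈ -0.38095)
I(g, p) = 1/12 (I(g, p) = (2/4)/6 = (2*(¼))/6 = (⅙)*(½) = 1/12)
√(I(l, U) - 2373) = √(1/12 - 2373) = √(-28475/12) = 5*I*√3417/6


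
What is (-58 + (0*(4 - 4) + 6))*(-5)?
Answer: 260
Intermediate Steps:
(-58 + (0*(4 - 4) + 6))*(-5) = (-58 + (0*0 + 6))*(-5) = (-58 + (0 + 6))*(-5) = (-58 + 6)*(-5) = -52*(-5) = 260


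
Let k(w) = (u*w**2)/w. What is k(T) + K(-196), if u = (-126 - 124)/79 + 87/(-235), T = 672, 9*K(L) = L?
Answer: -400526644/167085 ≈ -2397.1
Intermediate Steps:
K(L) = L/9
u = -65623/18565 (u = -250*1/79 + 87*(-1/235) = -250/79 - 87/235 = -65623/18565 ≈ -3.5348)
k(w) = -65623*w/18565 (k(w) = (-65623*w**2/18565)/w = -65623*w/18565)
k(T) + K(-196) = -65623/18565*672 + (1/9)*(-196) = -44098656/18565 - 196/9 = -400526644/167085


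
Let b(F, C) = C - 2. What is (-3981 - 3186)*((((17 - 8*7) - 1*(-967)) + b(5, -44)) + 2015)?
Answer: -20762799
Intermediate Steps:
b(F, C) = -2 + C
(-3981 - 3186)*((((17 - 8*7) - 1*(-967)) + b(5, -44)) + 2015) = (-3981 - 3186)*((((17 - 8*7) - 1*(-967)) + (-2 - 44)) + 2015) = -7167*((((17 - 56) + 967) - 46) + 2015) = -7167*(((-39 + 967) - 46) + 2015) = -7167*((928 - 46) + 2015) = -7167*(882 + 2015) = -7167*2897 = -20762799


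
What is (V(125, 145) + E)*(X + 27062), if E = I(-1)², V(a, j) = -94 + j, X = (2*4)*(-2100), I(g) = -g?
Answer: 533624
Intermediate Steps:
X = -16800 (X = 8*(-2100) = -16800)
E = 1 (E = (-1*(-1))² = 1² = 1)
(V(125, 145) + E)*(X + 27062) = ((-94 + 145) + 1)*(-16800 + 27062) = (51 + 1)*10262 = 52*10262 = 533624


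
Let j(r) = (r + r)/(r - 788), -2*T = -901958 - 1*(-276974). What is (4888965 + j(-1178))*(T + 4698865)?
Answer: 24083848946299961/983 ≈ 2.4500e+13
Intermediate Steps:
T = 312492 (T = -(-901958 - 1*(-276974))/2 = -(-901958 + 276974)/2 = -1/2*(-624984) = 312492)
j(r) = 2*r/(-788 + r) (j(r) = (2*r)/(-788 + r) = 2*r/(-788 + r))
(4888965 + j(-1178))*(T + 4698865) = (4888965 + 2*(-1178)/(-788 - 1178))*(312492 + 4698865) = (4888965 + 2*(-1178)/(-1966))*5011357 = (4888965 + 2*(-1178)*(-1/1966))*5011357 = (4888965 + 1178/983)*5011357 = (4805853773/983)*5011357 = 24083848946299961/983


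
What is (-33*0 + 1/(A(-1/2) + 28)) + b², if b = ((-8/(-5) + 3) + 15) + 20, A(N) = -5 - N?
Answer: 1842638/1175 ≈ 1568.2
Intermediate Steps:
b = 198/5 (b = ((-8*(-⅕) + 3) + 15) + 20 = ((8/5 + 3) + 15) + 20 = (23/5 + 15) + 20 = 98/5 + 20 = 198/5 ≈ 39.600)
(-33*0 + 1/(A(-1/2) + 28)) + b² = (-33*0 + 1/((-5 - (-1)/2) + 28)) + (198/5)² = (0 + 1/((-5 - (-1)/2) + 28)) + 39204/25 = (0 + 1/((-5 - 1*(-½)) + 28)) + 39204/25 = (0 + 1/((-5 + ½) + 28)) + 39204/25 = (0 + 1/(-9/2 + 28)) + 39204/25 = (0 + 1/(47/2)) + 39204/25 = (0 + 2/47) + 39204/25 = 2/47 + 39204/25 = 1842638/1175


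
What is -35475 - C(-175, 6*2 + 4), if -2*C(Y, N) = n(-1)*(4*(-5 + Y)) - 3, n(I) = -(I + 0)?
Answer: -71673/2 ≈ -35837.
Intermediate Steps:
n(I) = -I
C(Y, N) = 23/2 - 2*Y (C(Y, N) = -((-1*(-1))*(4*(-5 + Y)) - 3)/2 = -(1*(-20 + 4*Y) - 3)/2 = -((-20 + 4*Y) - 3)/2 = -(-23 + 4*Y)/2 = 23/2 - 2*Y)
-35475 - C(-175, 6*2 + 4) = -35475 - (23/2 - 2*(-175)) = -35475 - (23/2 + 350) = -35475 - 1*723/2 = -35475 - 723/2 = -71673/2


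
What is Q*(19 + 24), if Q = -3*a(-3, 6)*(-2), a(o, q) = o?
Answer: -774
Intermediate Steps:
Q = -18 (Q = -3*(-3)*(-2) = 9*(-2) = -18)
Q*(19 + 24) = -18*(19 + 24) = -18*43 = -774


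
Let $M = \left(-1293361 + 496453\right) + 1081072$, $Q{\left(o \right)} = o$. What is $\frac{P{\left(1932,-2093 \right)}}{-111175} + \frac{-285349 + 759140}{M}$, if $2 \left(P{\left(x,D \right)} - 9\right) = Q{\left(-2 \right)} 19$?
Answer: $\frac{10535311213}{6318386540} \approx 1.6674$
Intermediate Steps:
$M = 284164$ ($M = -796908 + 1081072 = 284164$)
$P{\left(x,D \right)} = -10$ ($P{\left(x,D \right)} = 9 + \frac{\left(-2\right) 19}{2} = 9 + \frac{1}{2} \left(-38\right) = 9 - 19 = -10$)
$\frac{P{\left(1932,-2093 \right)}}{-111175} + \frac{-285349 + 759140}{M} = - \frac{10}{-111175} + \frac{-285349 + 759140}{284164} = \left(-10\right) \left(- \frac{1}{111175}\right) + 473791 \cdot \frac{1}{284164} = \frac{2}{22235} + \frac{473791}{284164} = \frac{10535311213}{6318386540}$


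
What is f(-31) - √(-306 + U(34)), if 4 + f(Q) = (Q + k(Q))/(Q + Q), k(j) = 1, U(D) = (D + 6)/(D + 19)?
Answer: -109/31 - I*√857434/53 ≈ -3.5161 - 17.471*I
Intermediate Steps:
U(D) = (6 + D)/(19 + D)
f(Q) = -4 + (1 + Q)/(2*Q) (f(Q) = -4 + (Q + 1)/(Q + Q) = -4 + (1 + Q)/((2*Q)) = -4 + (1 + Q)*(1/(2*Q)) = -4 + (1 + Q)/(2*Q))
f(-31) - √(-306 + U(34)) = (½)*(1 - 7*(-31))/(-31) - √(-306 + (6 + 34)/(19 + 34)) = (½)*(-1/31)*(1 + 217) - √(-306 + 40/53) = (½)*(-1/31)*218 - √(-306 + (1/53)*40) = -109/31 - √(-306 + 40/53) = -109/31 - √(-16178/53) = -109/31 - I*√857434/53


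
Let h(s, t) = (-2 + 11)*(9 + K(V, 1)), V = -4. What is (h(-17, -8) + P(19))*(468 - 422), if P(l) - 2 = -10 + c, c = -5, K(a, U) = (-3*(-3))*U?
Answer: 6854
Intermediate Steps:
K(a, U) = 9*U
h(s, t) = 162 (h(s, t) = (-2 + 11)*(9 + 9*1) = 9*(9 + 9) = 9*18 = 162)
P(l) = -13 (P(l) = 2 + (-10 - 5) = 2 - 15 = -13)
(h(-17, -8) + P(19))*(468 - 422) = (162 - 13)*(468 - 422) = 149*46 = 6854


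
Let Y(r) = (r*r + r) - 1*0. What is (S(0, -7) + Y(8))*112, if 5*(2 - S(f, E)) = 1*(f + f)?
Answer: 8288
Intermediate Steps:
S(f, E) = 2 - 2*f/5 (S(f, E) = 2 - (f + f)/5 = 2 - 2*f/5)
Y(r) = r + r**2 (Y(r) = (r**2 + r) + 0 = (r + r**2) + 0 = r + r**2)
(S(0, -7) + Y(8))*112 = ((2 - 2/5*0) + 8*(1 + 8))*112 = ((2 + 0) + 8*9)*112 = (2 + 72)*112 = 74*112 = 8288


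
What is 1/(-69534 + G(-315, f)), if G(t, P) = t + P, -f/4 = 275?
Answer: -1/70949 ≈ -1.4095e-5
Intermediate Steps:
f = -1100 (f = -4*275 = -1100)
G(t, P) = P + t
1/(-69534 + G(-315, f)) = 1/(-69534 + (-1100 - 315)) = 1/(-69534 - 1415) = 1/(-70949) = -1/70949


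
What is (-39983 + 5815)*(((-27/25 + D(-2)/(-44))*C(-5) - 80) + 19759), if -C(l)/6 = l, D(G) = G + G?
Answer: -36925801784/55 ≈ -6.7138e+8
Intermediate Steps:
D(G) = 2*G
C(l) = -6*l
(-39983 + 5815)*(((-27/25 + D(-2)/(-44))*C(-5) - 80) + 19759) = (-39983 + 5815)*(((-27/25 + (2*(-2))/(-44))*(-6*(-5)) - 80) + 19759) = -34168*(((-27*1/25 - 4*(-1/44))*30 - 80) + 19759) = -34168*(((-27/25 + 1/11)*30 - 80) + 19759) = -34168*((-272/275*30 - 80) + 19759) = -34168*((-1632/55 - 80) + 19759) = -34168*(-6032/55 + 19759) = -34168*1080713/55 = -36925801784/55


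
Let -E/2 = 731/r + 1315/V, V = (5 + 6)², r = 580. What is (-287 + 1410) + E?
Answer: 38554919/35090 ≈ 1098.7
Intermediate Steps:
V = 121 (V = 11² = 121)
E = -851151/35090 (E = -2*(731/580 + 1315/121) = -2*851151/70180 = -851151/35090 ≈ -24.256)
(-287 + 1410) + E = (-287 + 1410) - 851151/35090 = 1123 - 851151/35090 = 38554919/35090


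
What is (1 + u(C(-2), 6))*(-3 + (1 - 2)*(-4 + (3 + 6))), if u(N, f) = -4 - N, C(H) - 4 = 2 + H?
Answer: 56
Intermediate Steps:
C(H) = 6 + H (C(H) = 4 + (2 + H) = 6 + H)
(1 + u(C(-2), 6))*(-3 + (1 - 2)*(-4 + (3 + 6))) = (1 + (-4 - (6 - 2)))*(-3 + (1 - 2)*(-4 + (3 + 6))) = (1 + (-4 - 1*4))*(-3 - (-4 + 9)) = (1 + (-4 - 4))*(-3 - 1*5) = (1 - 8)*(-3 - 5) = -7*(-8) = 56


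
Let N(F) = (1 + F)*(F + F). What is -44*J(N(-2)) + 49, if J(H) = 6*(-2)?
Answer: 577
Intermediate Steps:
N(F) = 2*F*(1 + F) (N(F) = (1 + F)*(2*F) = 2*F*(1 + F))
J(H) = -12
-44*J(N(-2)) + 49 = -44*(-12) + 49 = 528 + 49 = 577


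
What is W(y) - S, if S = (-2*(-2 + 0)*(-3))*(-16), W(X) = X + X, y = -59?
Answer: -310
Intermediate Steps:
W(X) = 2*X
S = 192 (S = (-2*(-2)*(-3))*(-16) = (4*(-3))*(-16) = -12*(-16) = 192)
W(y) - S = 2*(-59) - 1*192 = -118 - 192 = -310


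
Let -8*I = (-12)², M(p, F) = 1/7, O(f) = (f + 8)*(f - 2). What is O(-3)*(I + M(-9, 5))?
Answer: 3125/7 ≈ 446.43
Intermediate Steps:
O(f) = (-2 + f)*(8 + f) (O(f) = (8 + f)*(-2 + f) = (-2 + f)*(8 + f))
M(p, F) = ⅐
I = -18 (I = -⅛*(-12)² = -⅛*144 = -18)
O(-3)*(I + M(-9, 5)) = (-16 + (-3)² + 6*(-3))*(-18 + ⅐) = (-16 + 9 - 18)*(-125/7) = -25*(-125/7) = 3125/7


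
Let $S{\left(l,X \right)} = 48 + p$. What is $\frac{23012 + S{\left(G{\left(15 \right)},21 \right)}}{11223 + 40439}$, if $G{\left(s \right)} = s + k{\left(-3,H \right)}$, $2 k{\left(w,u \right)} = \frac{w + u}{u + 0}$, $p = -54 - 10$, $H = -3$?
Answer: $\frac{11498}{25831} \approx 0.44512$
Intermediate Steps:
$p = -64$ ($p = -54 - 10 = -64$)
$k{\left(w,u \right)} = \frac{u + w}{2 u}$ ($k{\left(w,u \right)} = \frac{\left(w + u\right) \frac{1}{u + 0}}{2} = \frac{\left(u + w\right) \frac{1}{u}}{2} = \frac{\frac{1}{u} \left(u + w\right)}{2} = \frac{u + w}{2 u}$)
$G{\left(s \right)} = 1 + s$ ($G{\left(s \right)} = s + \frac{-3 - 3}{2 \left(-3\right)} = s + \frac{1}{2} \left(- \frac{1}{3}\right) \left(-6\right) = s + 1 = 1 + s$)
$S{\left(l,X \right)} = -16$ ($S{\left(l,X \right)} = 48 - 64 = -16$)
$\frac{23012 + S{\left(G{\left(15 \right)},21 \right)}}{11223 + 40439} = \frac{23012 - 16}{11223 + 40439} = \frac{22996}{51662} = 22996 \cdot \frac{1}{51662} = \frac{11498}{25831}$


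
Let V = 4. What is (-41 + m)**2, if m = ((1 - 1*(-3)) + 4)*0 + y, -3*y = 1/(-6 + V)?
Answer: 60025/36 ≈ 1667.4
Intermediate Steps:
y = 1/6 (y = -1/(3*(-6 + 4)) = -1/3/(-2) = -1/3*(-1/2) = 1/6 ≈ 0.16667)
m = 1/6 (m = ((1 - 1*(-3)) + 4)*0 + 1/6 = ((1 + 3) + 4)*0 + 1/6 = (4 + 4)*0 + 1/6 = 8*0 + 1/6 = 0 + 1/6 = 1/6 ≈ 0.16667)
(-41 + m)**2 = (-41 + 1/6)**2 = (-245/6)**2 = 60025/36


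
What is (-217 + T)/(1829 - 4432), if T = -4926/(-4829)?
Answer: 54893/661573 ≈ 0.082973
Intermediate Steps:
T = 4926/4829 (T = -4926*(-1/4829) = 4926/4829 ≈ 1.0201)
(-217 + T)/(1829 - 4432) = (-217 + 4926/4829)/(1829 - 4432) = -1042967/4829/(-2603) = -1042967/4829*(-1/2603) = 54893/661573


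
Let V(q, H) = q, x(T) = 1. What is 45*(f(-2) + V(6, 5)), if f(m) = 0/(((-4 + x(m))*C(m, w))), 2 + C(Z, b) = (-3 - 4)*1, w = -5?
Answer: 270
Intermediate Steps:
C(Z, b) = -9 (C(Z, b) = -2 + (-3 - 4)*1 = -2 - 7*1 = -2 - 7 = -9)
f(m) = 0 (f(m) = 0/(((-4 + 1)*(-9))) = 0/((-3*(-9))) = 0/27 = 0*(1/27) = 0)
45*(f(-2) + V(6, 5)) = 45*(0 + 6) = 45*6 = 270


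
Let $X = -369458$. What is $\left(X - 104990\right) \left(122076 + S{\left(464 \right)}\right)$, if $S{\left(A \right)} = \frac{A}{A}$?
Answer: $-57919188496$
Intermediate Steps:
$S{\left(A \right)} = 1$
$\left(X - 104990\right) \left(122076 + S{\left(464 \right)}\right) = \left(-369458 - 104990\right) \left(122076 + 1\right) = \left(-474448\right) 122077 = -57919188496$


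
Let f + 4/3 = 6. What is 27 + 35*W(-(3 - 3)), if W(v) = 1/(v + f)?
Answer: 69/2 ≈ 34.500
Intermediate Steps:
f = 14/3 (f = -4/3 + 6 = 14/3 ≈ 4.6667)
W(v) = 1/(14/3 + v) (W(v) = 1/(v + 14/3) = 1/(14/3 + v))
27 + 35*W(-(3 - 3)) = 27 + 35*(3/(14 + 3*(-(3 - 3)))) = 27 + 35*(3/(14 + 3*(-1*0))) = 27 + 35*(3/(14 + 3*0)) = 27 + 35*(3/(14 + 0)) = 27 + 35*(3/14) = 27 + 15/2 = 69/2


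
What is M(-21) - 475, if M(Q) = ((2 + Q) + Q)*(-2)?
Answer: -395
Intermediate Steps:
M(Q) = -4 - 4*Q (M(Q) = (2 + 2*Q)*(-2) = -4 - 4*Q)
M(-21) - 475 = (-4 - 4*(-21)) - 475 = (-4 + 84) - 475 = 80 - 475 = -395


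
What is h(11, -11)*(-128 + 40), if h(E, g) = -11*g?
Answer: -10648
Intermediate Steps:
h(11, -11)*(-128 + 40) = (-11*(-11))*(-128 + 40) = 121*(-88) = -10648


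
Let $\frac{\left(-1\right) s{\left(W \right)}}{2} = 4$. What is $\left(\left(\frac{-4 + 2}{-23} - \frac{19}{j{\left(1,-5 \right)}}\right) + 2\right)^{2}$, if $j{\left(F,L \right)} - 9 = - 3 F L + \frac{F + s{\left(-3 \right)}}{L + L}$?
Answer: $\frac{155236}{89401} \approx 1.7364$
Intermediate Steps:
$s{\left(W \right)} = -8$ ($s{\left(W \right)} = \left(-2\right) 4 = -8$)
$j{\left(F,L \right)} = 9 + \frac{-8 + F}{2 L} - 3 F L$ ($j{\left(F,L \right)} = 9 + \left(- 3 F L + \frac{F - 8}{L + L}\right) = 9 - \left(- \frac{-8 + F}{2 L} + 3 F L\right) = 9 - \left(- \left(-8 + F\right) \frac{1}{2 L} + 3 F L\right) = 9 - \left(3 F L - \frac{-8 + F}{2 L}\right) = 9 + \frac{-8 + F}{2 L} - 3 F L$)
$\left(\left(\frac{-4 + 2}{-23} - \frac{19}{j{\left(1,-5 \right)}}\right) + 2\right)^{2} = \left(\left(\frac{-4 + 2}{-23} - \frac{19}{\frac{1}{2} \frac{1}{-5} \left(-8 + 1 - - 30 \left(-3 + 1 \left(-5\right)\right)\right)}\right) + 2\right)^{2} = \left(\left(\left(-2\right) \left(- \frac{1}{23}\right) - \frac{19}{\frac{1}{2} \left(- \frac{1}{5}\right) \left(-8 + 1 - - 30 \left(-3 - 5\right)\right)}\right) + 2\right)^{2} = \left(\left(\frac{2}{23} - \frac{19}{\frac{1}{2} \left(- \frac{1}{5}\right) \left(-8 + 1 - \left(-30\right) \left(-8\right)\right)}\right) + 2\right)^{2} = \left(\left(\frac{2}{23} - \frac{19}{\frac{1}{2} \left(- \frac{1}{5}\right) \left(-8 + 1 - 240\right)}\right) + 2\right)^{2} = \left(\left(\frac{2}{23} - \frac{19}{\frac{1}{2} \left(- \frac{1}{5}\right) \left(-247\right)}\right) + 2\right)^{2} = \left(\left(\frac{2}{23} - \frac{19}{\frac{247}{10}}\right) + 2\right)^{2} = \left(\left(\frac{2}{23} - \frac{10}{13}\right) + 2\right)^{2} = \left(- \frac{204}{299} + 2\right)^{2} = \left(\frac{394}{299}\right)^{2} = \frac{155236}{89401}$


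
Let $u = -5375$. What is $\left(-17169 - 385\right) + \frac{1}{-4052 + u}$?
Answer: $- \frac{165481559}{9427} \approx -17554.0$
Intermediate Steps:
$\left(-17169 - 385\right) + \frac{1}{-4052 + u} = \left(-17169 - 385\right) + \frac{1}{-4052 - 5375} = -17554 + \frac{1}{-9427} = -17554 - \frac{1}{9427} = - \frac{165481559}{9427}$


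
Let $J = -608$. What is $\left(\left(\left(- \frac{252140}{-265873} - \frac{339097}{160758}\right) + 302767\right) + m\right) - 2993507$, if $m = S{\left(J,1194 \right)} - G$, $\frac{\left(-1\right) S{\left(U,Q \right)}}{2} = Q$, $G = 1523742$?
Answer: $- \frac{180234183147967141}{42741211734} \approx -4.2169 \cdot 10^{6}$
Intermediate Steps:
$S{\left(U,Q \right)} = - 2 Q$
$m = -1526130$ ($m = \left(-2\right) 1194 - 1523742 = -2388 - 1523742 = -1526130$)
$\left(\left(\left(- \frac{252140}{-265873} - \frac{339097}{160758}\right) + 302767\right) + m\right) - 2993507 = \left(\left(\left(- \frac{252140}{-265873} - \frac{339097}{160758}\right) + 302767\right) - 1526130\right) - 2993507 = \left(\left(\left(\left(-252140\right) \left(- \frac{1}{265873}\right) - \frac{339097}{160758}\right) + 302767\right) - 1526130\right) - 2993507 = \left(\left(\left(\frac{252140}{265873} - \frac{339097}{160758}\right) + 302767\right) - 1526130\right) - 2993507 = \left(\left(- \frac{49623214561}{42741211734} + 302767\right) - 1526130\right) - 2993507 = \left(\frac{12940578829853417}{42741211734} - 1526130\right) - 2993507 = - \frac{52288066633756003}{42741211734} - 2993507 = - \frac{180234183147967141}{42741211734}$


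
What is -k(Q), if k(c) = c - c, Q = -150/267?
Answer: 0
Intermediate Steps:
Q = -50/89 (Q = -150*1/267 = -50/89 ≈ -0.56180)
k(c) = 0
-k(Q) = -1*0 = 0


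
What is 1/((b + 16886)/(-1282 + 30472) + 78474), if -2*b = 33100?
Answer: 695/54539438 ≈ 1.2743e-5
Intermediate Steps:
b = -16550 (b = -½*33100 = -16550)
1/((b + 16886)/(-1282 + 30472) + 78474) = 1/((-16550 + 16886)/(-1282 + 30472) + 78474) = 1/(336/29190 + 78474) = 1/(336*(1/29190) + 78474) = 1/(8/695 + 78474) = 1/(54539438/695) = 695/54539438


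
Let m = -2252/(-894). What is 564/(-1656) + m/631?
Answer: -1455699/4324874 ≈ -0.33659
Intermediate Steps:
m = 1126/447 (m = -2252*(-1/894) = 1126/447 ≈ 2.5190)
564/(-1656) + m/631 = 564/(-1656) + (1126/447)/631 = 564*(-1/1656) + (1126/447)*(1/631) = -47/138 + 1126/282057 = -1455699/4324874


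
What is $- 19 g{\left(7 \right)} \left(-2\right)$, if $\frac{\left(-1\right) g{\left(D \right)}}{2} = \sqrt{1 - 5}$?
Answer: $- 152 i \approx - 152.0 i$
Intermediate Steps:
$g{\left(D \right)} = - 4 i$ ($g{\left(D \right)} = - 2 \sqrt{1 - 5} = - 2 \sqrt{-4} = - 2 \cdot 2 i = - 4 i$)
$- 19 g{\left(7 \right)} \left(-2\right) = - 19 \left(- 4 i\right) \left(-2\right) = 76 i \left(-2\right) = - 152 i$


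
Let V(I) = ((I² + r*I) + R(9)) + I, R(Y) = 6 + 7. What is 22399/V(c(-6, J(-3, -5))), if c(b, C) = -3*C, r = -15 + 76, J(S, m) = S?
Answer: 22399/652 ≈ 34.354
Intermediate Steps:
R(Y) = 13
r = 61
V(I) = 13 + I² + 62*I (V(I) = ((I² + 61*I) + 13) + I = (13 + I² + 61*I) + I = 13 + I² + 62*I)
22399/V(c(-6, J(-3, -5))) = 22399/(13 + (-3*(-3))² + 62*(-3*(-3))) = 22399/(13 + 9² + 62*9) = 22399/(13 + 81 + 558) = 22399/652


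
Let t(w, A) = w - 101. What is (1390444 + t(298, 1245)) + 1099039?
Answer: 2489680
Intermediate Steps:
t(w, A) = -101 + w
(1390444 + t(298, 1245)) + 1099039 = (1390444 + (-101 + 298)) + 1099039 = (1390444 + 197) + 1099039 = 1390641 + 1099039 = 2489680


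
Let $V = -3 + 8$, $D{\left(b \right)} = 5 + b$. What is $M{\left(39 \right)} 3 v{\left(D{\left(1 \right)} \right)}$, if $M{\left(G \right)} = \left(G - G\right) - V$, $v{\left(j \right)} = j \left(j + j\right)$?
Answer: $-1080$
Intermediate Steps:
$v{\left(j \right)} = 2 j^{2}$ ($v{\left(j \right)} = j 2 j = 2 j^{2}$)
$V = 5$
$M{\left(G \right)} = -5$ ($M{\left(G \right)} = \left(G - G\right) - 5 = 0 - 5 = -5$)
$M{\left(39 \right)} 3 v{\left(D{\left(1 \right)} \right)} = - 5 \cdot 3 \cdot 2 \left(5 + 1\right)^{2} = - 5 \cdot 3 \cdot 2 \cdot 6^{2} = - 5 \cdot 3 \cdot 2 \cdot 36 = - 5 \cdot 3 \cdot 72 = \left(-5\right) 216 = -1080$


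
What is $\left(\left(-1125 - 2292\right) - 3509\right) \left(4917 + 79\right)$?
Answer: $-34602296$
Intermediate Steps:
$\left(\left(-1125 - 2292\right) - 3509\right) \left(4917 + 79\right) = \left(\left(-1125 - 2292\right) - 3509\right) 4996 = \left(-3417 - 3509\right) 4996 = \left(-6926\right) 4996 = -34602296$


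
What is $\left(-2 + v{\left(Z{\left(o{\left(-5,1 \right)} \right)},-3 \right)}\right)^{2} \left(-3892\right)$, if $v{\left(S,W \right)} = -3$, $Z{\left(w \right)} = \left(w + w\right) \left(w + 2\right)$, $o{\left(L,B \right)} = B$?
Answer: $-97300$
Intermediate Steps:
$Z{\left(w \right)} = 2 w \left(2 + w\right)$
$\left(-2 + v{\left(Z{\left(o{\left(-5,1 \right)} \right)},-3 \right)}\right)^{2} \left(-3892\right) = \left(-2 - 3\right)^{2} \left(-3892\right) = \left(-5\right)^{2} \left(-3892\right) = 25 \left(-3892\right) = -97300$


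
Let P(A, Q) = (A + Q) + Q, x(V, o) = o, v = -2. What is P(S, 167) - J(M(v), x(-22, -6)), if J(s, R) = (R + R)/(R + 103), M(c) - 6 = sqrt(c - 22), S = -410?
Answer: -7360/97 ≈ -75.876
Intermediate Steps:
M(c) = 6 + sqrt(-22 + c) (M(c) = 6 + sqrt(c - 22) = 6 + sqrt(-22 + c))
J(s, R) = 2*R/(103 + R) (J(s, R) = (2*R)/(103 + R) = 2*R/(103 + R))
P(A, Q) = A + 2*Q
P(S, 167) - J(M(v), x(-22, -6)) = (-410 + 2*167) - 2*(-6)/(103 - 6) = (-410 + 334) - 2*(-6)/97 = -76 - 2*(-6)/97 = -76 - 1*(-12/97) = -76 + 12/97 = -7360/97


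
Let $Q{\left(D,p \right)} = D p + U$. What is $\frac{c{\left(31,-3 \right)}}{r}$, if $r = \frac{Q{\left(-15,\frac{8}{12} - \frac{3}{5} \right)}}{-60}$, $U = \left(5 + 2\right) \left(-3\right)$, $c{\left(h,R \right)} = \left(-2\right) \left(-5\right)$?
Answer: $\frac{300}{11} \approx 27.273$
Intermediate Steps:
$c{\left(h,R \right)} = 10$
$U = -21$ ($U = 7 \left(-3\right) = -21$)
$Q{\left(D,p \right)} = -21 + D p$ ($Q{\left(D,p \right)} = D p - 21 = -21 + D p$)
$r = \frac{11}{30}$ ($r = \frac{-21 - 15 \left(\frac{8}{12} - \frac{3}{5}\right)}{-60} = \left(-21 - 15 \left(8 \cdot \frac{1}{12} - \frac{3}{5}\right)\right) \left(- \frac{1}{60}\right) = \left(-21 - 15 \left(\frac{2}{3} - \frac{3}{5}\right)\right) \left(- \frac{1}{60}\right) = \left(-21 - 1\right) \left(- \frac{1}{60}\right) = \left(-22\right) \left(- \frac{1}{60}\right) = \frac{11}{30} \approx 0.36667$)
$\frac{c{\left(31,-3 \right)}}{r} = \frac{10}{\frac{11}{30}} = 10 \cdot \frac{30}{11} = \frac{300}{11}$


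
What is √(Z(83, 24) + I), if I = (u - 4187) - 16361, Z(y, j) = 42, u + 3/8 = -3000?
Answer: I*√376102/4 ≈ 153.32*I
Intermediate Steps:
u = -24003/8 (u = -3/8 - 3000 = -24003/8 ≈ -3000.4)
I = -188387/8 (I = (-24003/8 - 4187) - 16361 = -57499/8 - 16361 = -188387/8 ≈ -23548.)
√(Z(83, 24) + I) = √(42 - 188387/8) = √(-188051/8) = I*√376102/4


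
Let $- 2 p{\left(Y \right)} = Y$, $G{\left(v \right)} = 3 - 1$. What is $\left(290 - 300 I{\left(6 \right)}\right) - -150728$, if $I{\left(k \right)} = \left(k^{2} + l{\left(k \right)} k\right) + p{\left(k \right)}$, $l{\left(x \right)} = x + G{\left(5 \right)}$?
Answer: $126718$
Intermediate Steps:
$G{\left(v \right)} = 2$
$p{\left(Y \right)} = - \frac{Y}{2}$
$l{\left(x \right)} = 2 + x$ ($l{\left(x \right)} = x + 2 = 2 + x$)
$I{\left(k \right)} = k^{2} - \frac{k}{2} + k \left(2 + k\right)$ ($I{\left(k \right)} = \left(k^{2} + \left(2 + k\right) k\right) - \frac{k}{2} = \left(k^{2} + k \left(2 + k\right)\right) - \frac{k}{2} = k^{2} - \frac{k}{2} + k \left(2 + k\right)$)
$\left(290 - 300 I{\left(6 \right)}\right) - -150728 = \left(290 - 300 \cdot \frac{1}{2} \cdot 6 \left(3 + 4 \cdot 6\right)\right) - -150728 = \left(290 - 300 \cdot \frac{1}{2} \cdot 6 \left(3 + 24\right)\right) + 150728 = \left(290 - 300 \cdot \frac{1}{2} \cdot 6 \cdot 27\right) + 150728 = \left(290 - 24300\right) + 150728 = -24010 + 150728 = 126718$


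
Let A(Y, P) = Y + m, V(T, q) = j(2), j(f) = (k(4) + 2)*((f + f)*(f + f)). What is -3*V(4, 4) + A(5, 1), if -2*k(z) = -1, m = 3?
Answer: -112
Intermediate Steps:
k(z) = ½ (k(z) = -½*(-1) = ½)
j(f) = 10*f² (j(f) = (½ + 2)*((f + f)*(f + f)) = 5*((2*f)*(2*f))/2 = 5*(4*f²)/2 = 10*f²)
V(T, q) = 40 (V(T, q) = 10*2² = 10*4 = 40)
A(Y, P) = 3 + Y (A(Y, P) = Y + 3 = 3 + Y)
-3*V(4, 4) + A(5, 1) = -3*40 + (3 + 5) = -120 + 8 = -112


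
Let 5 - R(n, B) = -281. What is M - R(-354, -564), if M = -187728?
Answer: -188014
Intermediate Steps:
R(n, B) = 286 (R(n, B) = 5 - 1*(-281) = 5 + 281 = 286)
M - R(-354, -564) = -187728 - 1*286 = -187728 - 286 = -188014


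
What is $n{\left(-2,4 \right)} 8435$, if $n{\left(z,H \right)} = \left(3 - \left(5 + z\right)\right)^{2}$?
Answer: $0$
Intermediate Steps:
$n{\left(z,H \right)} = \left(-2 - z\right)^{2}$
$n{\left(-2,4 \right)} 8435 = \left(2 - 2\right)^{2} \cdot 8435 = 0^{2} \cdot 8435 = 0 \cdot 8435 = 0$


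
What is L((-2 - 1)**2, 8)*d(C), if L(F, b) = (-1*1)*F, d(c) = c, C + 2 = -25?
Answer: 243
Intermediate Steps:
C = -27 (C = -2 - 25 = -27)
L(F, b) = -F
L((-2 - 1)**2, 8)*d(C) = -(-2 - 1)**2*(-27) = -1*(-3)**2*(-27) = -1*9*(-27) = -9*(-27) = 243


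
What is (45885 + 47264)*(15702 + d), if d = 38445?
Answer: 5043738903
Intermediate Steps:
(45885 + 47264)*(15702 + d) = (45885 + 47264)*(15702 + 38445) = 93149*54147 = 5043738903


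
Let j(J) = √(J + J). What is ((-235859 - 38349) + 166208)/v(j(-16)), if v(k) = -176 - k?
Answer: 198000/323 - 4500*I*√2/323 ≈ 613.0 - 19.703*I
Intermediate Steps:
j(J) = √2*√J (j(J) = √(2*J) = √2*√J)
((-235859 - 38349) + 166208)/v(j(-16)) = ((-235859 - 38349) + 166208)/(-176 - √2*√(-16)) = (-274208 + 166208)/(-176 - √2*4*I) = -108000/(-176 - 4*I*√2)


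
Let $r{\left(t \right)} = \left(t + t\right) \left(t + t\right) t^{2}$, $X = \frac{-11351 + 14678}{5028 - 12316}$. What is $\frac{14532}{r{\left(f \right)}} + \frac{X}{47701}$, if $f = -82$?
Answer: $\frac{139071621069}{1964722732719536} \approx 7.0784 \cdot 10^{-5}$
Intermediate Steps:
$X = - \frac{3327}{7288}$ ($X = \frac{3327}{-7288} = 3327 \left(- \frac{1}{7288}\right) = - \frac{3327}{7288} \approx -0.4565$)
$r{\left(t \right)} = 4 t^{4}$ ($r{\left(t \right)} = 2 t 2 t t^{2} = 4 t^{2} t^{2} = 4 t^{4}$)
$\frac{14532}{r{\left(f \right)}} + \frac{X}{47701} = \frac{14532}{4 \left(-82\right)^{4}} - \frac{3327}{7288 \cdot 47701} = \frac{14532}{4 \cdot 45212176} - \frac{3327}{347644888} = \frac{14532}{180848704} - \frac{3327}{347644888} = 14532 \cdot \frac{1}{180848704} - \frac{3327}{347644888} = \frac{3633}{45212176} - \frac{3327}{347644888} = \frac{139071621069}{1964722732719536}$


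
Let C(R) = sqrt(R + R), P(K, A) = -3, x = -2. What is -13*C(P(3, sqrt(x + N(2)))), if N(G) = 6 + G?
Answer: -13*I*sqrt(6) ≈ -31.843*I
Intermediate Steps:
C(R) = sqrt(2)*sqrt(R) (C(R) = sqrt(2*R) = sqrt(2)*sqrt(R))
-13*C(P(3, sqrt(x + N(2)))) = -13*sqrt(2)*sqrt(-3) = -13*sqrt(2)*I*sqrt(3) = -13*I*sqrt(6)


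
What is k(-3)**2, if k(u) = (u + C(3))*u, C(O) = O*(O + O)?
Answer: 2025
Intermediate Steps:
C(O) = 2*O**2 (C(O) = O*(2*O) = 2*O**2)
k(u) = u*(18 + u) (k(u) = (u + 2*3**2)*u = (u + 2*9)*u = (u + 18)*u = (18 + u)*u = u*(18 + u))
k(-3)**2 = (-3*(18 - 3))**2 = (-3*15)**2 = (-45)**2 = 2025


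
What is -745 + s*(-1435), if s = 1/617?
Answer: -461100/617 ≈ -747.33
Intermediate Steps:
s = 1/617 ≈ 0.0016207
-745 + s*(-1435) = -745 + (1/617)*(-1435) = -745 - 1435/617 = -461100/617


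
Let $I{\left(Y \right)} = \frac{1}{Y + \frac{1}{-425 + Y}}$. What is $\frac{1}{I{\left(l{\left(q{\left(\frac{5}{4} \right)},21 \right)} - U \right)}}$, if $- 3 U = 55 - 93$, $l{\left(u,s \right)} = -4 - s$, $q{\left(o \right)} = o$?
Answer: $- \frac{156853}{4164} \approx -37.669$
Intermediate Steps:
$U = \frac{38}{3}$ ($U = - \frac{55 - 93}{3} = \left(- \frac{1}{3}\right) \left(-38\right) = \frac{38}{3} \approx 12.667$)
$\frac{1}{I{\left(l{\left(q{\left(\frac{5}{4} \right)},21 \right)} - U \right)}} = \frac{1}{\frac{1}{1 + \left(\left(-4 - 21\right) - \frac{38}{3}\right)^{2} - 425 \left(\left(-4 - 21\right) - \frac{38}{3}\right)} \left(-425 - \frac{113}{3}\right)} = \frac{1}{\frac{1}{1 + \left(-25 - \frac{38}{3}\right)^{2} - 425 \left(-25 - \frac{38}{3}\right)} \left(-425 - \frac{113}{3}\right)} = \frac{1}{\frac{1}{1 + \left(- \frac{113}{3}\right)^{2} - - \frac{48025}{3}} \left(-425 - \frac{113}{3}\right)} = \frac{1}{\frac{1}{1 + \frac{12769}{9} + \frac{48025}{3}} \left(- \frac{1388}{3}\right)} = \frac{1}{\frac{1}{\frac{156853}{9}} \left(- \frac{1388}{3}\right)} = \frac{1}{\frac{9}{156853} \left(- \frac{1388}{3}\right)} = \frac{1}{- \frac{4164}{156853}} = - \frac{156853}{4164}$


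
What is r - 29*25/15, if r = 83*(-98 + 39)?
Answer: -14836/3 ≈ -4945.3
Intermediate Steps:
r = -4897 (r = 83*(-59) = -4897)
r - 29*25/15 = -4897 - 29*25/15 = -4897 - 725*1/15 = -4897 - 145/3 = -14836/3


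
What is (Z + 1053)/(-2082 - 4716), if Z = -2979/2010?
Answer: -21349/138020 ≈ -0.15468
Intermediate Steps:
Z = -993/670 (Z = -2979*1/2010 = -993/670 ≈ -1.4821)
(Z + 1053)/(-2082 - 4716) = (-993/670 + 1053)/(-2082 - 4716) = (704517/670)/(-6798) = (704517/670)*(-1/6798) = -21349/138020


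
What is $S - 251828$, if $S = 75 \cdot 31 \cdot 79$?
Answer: $-68153$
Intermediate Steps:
$S = 183675$ ($S = 2325 \cdot 79 = 183675$)
$S - 251828 = 183675 - 251828 = -68153$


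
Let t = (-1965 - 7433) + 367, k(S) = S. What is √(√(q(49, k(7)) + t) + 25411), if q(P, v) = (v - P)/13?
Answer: √(4294459 + 13*I*√1526785)/13 ≈ 159.41 + 0.29813*I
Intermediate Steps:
t = -9031 (t = -9398 + 367 = -9031)
q(P, v) = -P/13 + v/13 (q(P, v) = (v - P)*(1/13) = -P/13 + v/13)
√(√(q(49, k(7)) + t) + 25411) = √(√((-1/13*49 + (1/13)*7) - 9031) + 25411) = √(√((-49/13 + 7/13) - 9031) + 25411) = √(√(-42/13 - 9031) + 25411) = √(√(-117445/13) + 25411) = √(I*√1526785/13 + 25411) = √(25411 + I*√1526785/13)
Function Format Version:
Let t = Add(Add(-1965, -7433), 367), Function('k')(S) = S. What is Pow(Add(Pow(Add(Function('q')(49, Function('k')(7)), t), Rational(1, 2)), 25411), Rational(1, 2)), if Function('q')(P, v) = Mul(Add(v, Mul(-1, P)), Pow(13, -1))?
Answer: Mul(Rational(1, 13), Pow(Add(4294459, Mul(13, I, Pow(1526785, Rational(1, 2)))), Rational(1, 2))) ≈ Add(159.41, Mul(0.29813, I))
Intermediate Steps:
t = -9031 (t = Add(-9398, 367) = -9031)
Function('q')(P, v) = Add(Mul(Rational(-1, 13), P), Mul(Rational(1, 13), v)) (Function('q')(P, v) = Mul(Add(v, Mul(-1, P)), Rational(1, 13)) = Add(Mul(Rational(-1, 13), P), Mul(Rational(1, 13), v)))
Pow(Add(Pow(Add(Function('q')(49, Function('k')(7)), t), Rational(1, 2)), 25411), Rational(1, 2)) = Pow(Add(Pow(Add(Add(Mul(Rational(-1, 13), 49), Mul(Rational(1, 13), 7)), -9031), Rational(1, 2)), 25411), Rational(1, 2)) = Pow(Add(Pow(Add(Add(Rational(-49, 13), Rational(7, 13)), -9031), Rational(1, 2)), 25411), Rational(1, 2)) = Pow(Add(Pow(Add(Rational(-42, 13), -9031), Rational(1, 2)), 25411), Rational(1, 2)) = Pow(Add(Pow(Rational(-117445, 13), Rational(1, 2)), 25411), Rational(1, 2)) = Pow(Add(Mul(Rational(1, 13), I, Pow(1526785, Rational(1, 2))), 25411), Rational(1, 2)) = Pow(Add(25411, Mul(Rational(1, 13), I, Pow(1526785, Rational(1, 2)))), Rational(1, 2))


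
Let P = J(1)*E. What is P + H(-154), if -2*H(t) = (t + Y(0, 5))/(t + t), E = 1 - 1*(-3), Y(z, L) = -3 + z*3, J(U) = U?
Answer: 2307/616 ≈ 3.7451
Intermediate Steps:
Y(z, L) = -3 + 3*z
E = 4 (E = 1 + 3 = 4)
H(t) = -(-3 + t)/(4*t) (H(t) = -(t + (-3 + 3*0))/(2*(t + t)) = -(t + (-3 + 0))/(2*(2*t)) = -(t - 3)*1/(2*t)/2 = -(-3 + t)*1/(2*t)/2 = -(-3 + t)/(4*t))
P = 4 (P = 1*4 = 4)
P + H(-154) = 4 + (¼)*(3 - 1*(-154))/(-154) = 4 + (¼)*(-1/154)*(3 + 154) = 4 + (¼)*(-1/154)*157 = 4 - 157/616 = 2307/616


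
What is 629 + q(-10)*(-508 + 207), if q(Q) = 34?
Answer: -9605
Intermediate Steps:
629 + q(-10)*(-508 + 207) = 629 + 34*(-508 + 207) = 629 + 34*(-301) = 629 - 10234 = -9605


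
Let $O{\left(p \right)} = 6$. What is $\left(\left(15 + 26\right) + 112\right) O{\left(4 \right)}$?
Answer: $918$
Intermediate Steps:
$\left(\left(15 + 26\right) + 112\right) O{\left(4 \right)} = \left(\left(15 + 26\right) + 112\right) 6 = \left(41 + 112\right) 6 = 153 \cdot 6 = 918$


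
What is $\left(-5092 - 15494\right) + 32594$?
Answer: $12008$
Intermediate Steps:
$\left(-5092 - 15494\right) + 32594 = -20586 + 32594 = 12008$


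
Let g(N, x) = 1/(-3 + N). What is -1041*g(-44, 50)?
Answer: 1041/47 ≈ 22.149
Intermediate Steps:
-1041*g(-44, 50) = -1041/(-3 - 44) = -1041/(-47) = -1041*(-1/47) = 1041/47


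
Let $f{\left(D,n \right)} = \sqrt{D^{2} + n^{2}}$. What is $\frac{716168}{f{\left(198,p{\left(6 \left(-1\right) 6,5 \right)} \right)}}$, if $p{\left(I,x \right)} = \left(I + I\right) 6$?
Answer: $\frac{358084 \sqrt{697}}{6273} \approx 1507.0$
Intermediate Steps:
$p{\left(I,x \right)} = 12 I$ ($p{\left(I,x \right)} = 2 I 6 = 12 I$)
$\frac{716168}{f{\left(198,p{\left(6 \left(-1\right) 6,5 \right)} \right)}} = \frac{716168}{\sqrt{198^{2} + \left(12 \cdot 6 \left(-1\right) 6\right)^{2}}} = \frac{716168}{\sqrt{39204 + \left(12 \left(\left(-6\right) 6\right)\right)^{2}}} = \frac{716168}{\sqrt{39204 + \left(12 \left(-36\right)\right)^{2}}} = \frac{716168}{\sqrt{39204 + \left(-432\right)^{2}}} = \frac{716168}{\sqrt{39204 + 186624}} = \frac{716168}{\sqrt{225828}} = \frac{716168}{18 \sqrt{697}} = 716168 \frac{\sqrt{697}}{12546} = \frac{358084 \sqrt{697}}{6273}$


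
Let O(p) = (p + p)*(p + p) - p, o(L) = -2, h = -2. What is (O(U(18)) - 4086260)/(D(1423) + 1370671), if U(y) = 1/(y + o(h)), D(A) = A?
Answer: -261520643/87814016 ≈ -2.9781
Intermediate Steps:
U(y) = 1/(-2 + y) (U(y) = 1/(y - 2) = 1/(-2 + y))
O(p) = -p + 4*p**2 (O(p) = (2*p)*(2*p) - p = 4*p**2 - p = -p + 4*p**2)
(O(U(18)) - 4086260)/(D(1423) + 1370671) = ((-1 + 4/(-2 + 18))/(-2 + 18) - 4086260)/(1423 + 1370671) = ((-1 + 4/16)/16 - 4086260)/1372094 = ((-1 + 4*(1/16))/16 - 4086260)*(1/1372094) = ((-1 + 1/4)/16 - 4086260)*(1/1372094) = ((1/16)*(-3/4) - 4086260)*(1/1372094) = (-3/64 - 4086260)*(1/1372094) = -261520643/64*1/1372094 = -261520643/87814016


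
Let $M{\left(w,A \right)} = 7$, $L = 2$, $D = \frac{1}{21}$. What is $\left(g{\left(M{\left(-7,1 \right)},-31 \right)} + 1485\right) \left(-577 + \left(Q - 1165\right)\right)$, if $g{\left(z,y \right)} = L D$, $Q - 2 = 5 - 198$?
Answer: $- \frac{60284471}{21} \approx -2.8707 \cdot 10^{6}$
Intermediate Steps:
$Q = -191$ ($Q = 2 + \left(5 - 198\right) = 2 - 193 = -191$)
$D = \frac{1}{21} \approx 0.047619$
$g{\left(z,y \right)} = \frac{2}{21}$ ($g{\left(z,y \right)} = 2 \cdot \frac{1}{21} = \frac{2}{21}$)
$\left(g{\left(M{\left(-7,1 \right)},-31 \right)} + 1485\right) \left(-577 + \left(Q - 1165\right)\right) = \left(\frac{2}{21} + 1485\right) \left(-577 - 1356\right) = \frac{31187 \left(-577 - 1356\right)}{21} = \frac{31187}{21} \left(-1933\right) = - \frac{60284471}{21}$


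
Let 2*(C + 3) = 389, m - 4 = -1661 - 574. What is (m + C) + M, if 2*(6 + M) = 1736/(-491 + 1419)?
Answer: -474339/232 ≈ -2044.6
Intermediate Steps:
m = -2231 (m = 4 + (-1661 - 574) = 4 - 2235 = -2231)
M = -1175/232 (M = -6 + (1736/(-491 + 1419))/2 = -6 + (1736/928)/2 = -6 + (1736*(1/928))/2 = -6 + (½)*(217/116) = -6 + 217/232 = -1175/232 ≈ -5.0647)
C = 383/2 (C = -3 + (½)*389 = -3 + 389/2 = 383/2 ≈ 191.50)
(m + C) + M = (-2231 + 383/2) - 1175/232 = -4079/2 - 1175/232 = -474339/232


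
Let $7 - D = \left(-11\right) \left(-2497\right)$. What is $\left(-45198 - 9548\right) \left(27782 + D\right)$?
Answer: $-17628212$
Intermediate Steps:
$D = -27460$ ($D = 7 - \left(-11\right) \left(-2497\right) = 7 - 27467 = -27460$)
$\left(-45198 - 9548\right) \left(27782 + D\right) = \left(-45198 - 9548\right) \left(27782 - 27460\right) = \left(-45198 - 9548\right) 322 = \left(-54746\right) 322 = -17628212$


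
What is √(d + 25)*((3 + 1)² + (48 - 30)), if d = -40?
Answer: 34*I*√15 ≈ 131.68*I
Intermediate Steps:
√(d + 25)*((3 + 1)² + (48 - 30)) = √(-40 + 25)*((3 + 1)² + (48 - 30)) = √(-15)*(4² + 18) = (I*√15)*(16 + 18) = (I*√15)*34 = 34*I*√15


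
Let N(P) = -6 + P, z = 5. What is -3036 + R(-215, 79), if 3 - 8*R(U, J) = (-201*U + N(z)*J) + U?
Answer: -33603/4 ≈ -8400.8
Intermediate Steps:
R(U, J) = 3/8 + 25*U + J/8 (R(U, J) = 3/8 - ((-201*U + (-6 + 5)*J) + U)/8 = 3/8 - ((-201*U - J) + U)/8 = 3/8 - ((-J - 201*U) + U)/8 = 3/8 - (-J - 200*U)/8 = 3/8 + (25*U + J/8) = 3/8 + 25*U + J/8)
-3036 + R(-215, 79) = -3036 + (3/8 + 25*(-215) + (⅛)*79) = -3036 + (3/8 - 5375 + 79/8) = -3036 - 21459/4 = -33603/4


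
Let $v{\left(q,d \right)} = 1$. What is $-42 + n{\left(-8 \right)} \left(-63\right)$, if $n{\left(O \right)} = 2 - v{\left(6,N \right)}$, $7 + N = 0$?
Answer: $-105$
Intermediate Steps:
$N = -7$ ($N = -7 + 0 = -7$)
$n{\left(O \right)} = 1$ ($n{\left(O \right)} = 2 - 1 = 1$)
$-42 + n{\left(-8 \right)} \left(-63\right) = -42 + 1 \left(-63\right) = -42 - 63 = -105$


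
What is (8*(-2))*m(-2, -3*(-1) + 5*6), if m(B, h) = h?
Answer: -528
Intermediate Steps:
(8*(-2))*m(-2, -3*(-1) + 5*6) = (8*(-2))*(-3*(-1) + 5*6) = -16*(3 + 30) = -16*33 = -528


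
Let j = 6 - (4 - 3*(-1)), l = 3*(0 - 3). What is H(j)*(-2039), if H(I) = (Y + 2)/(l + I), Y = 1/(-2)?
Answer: 6117/20 ≈ 305.85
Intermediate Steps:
l = -9 (l = 3*(-3) = -9)
j = -1 (j = 6 - (4 + 3) = 6 - 1*7 = 6 - 7 = -1)
Y = -½ ≈ -0.50000
H(I) = 3/(2*(-9 + I)) (H(I) = (-½ + 2)/(-9 + I) = 3/(2*(-9 + I)))
H(j)*(-2039) = (3/(2*(-9 - 1)))*(-2039) = ((3/2)/(-10))*(-2039) = ((3/2)*(-⅒))*(-2039) = -3/20*(-2039) = 6117/20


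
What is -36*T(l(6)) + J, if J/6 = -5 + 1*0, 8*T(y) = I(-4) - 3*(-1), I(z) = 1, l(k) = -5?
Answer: -48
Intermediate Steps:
T(y) = ½ (T(y) = (1 - 3*(-1))/8 = (1 + 3)/8 = (⅛)*4 = ½)
J = -30 (J = 6*(-5 + 1*0) = 6*(-5 + 0) = 6*(-5) = -30)
-36*T(l(6)) + J = -36*½ - 30 = -18 - 30 = -48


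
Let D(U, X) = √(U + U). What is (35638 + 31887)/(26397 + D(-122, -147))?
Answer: 1782457425/696801853 - 135050*I*√61/696801853 ≈ 2.5581 - 0.0015137*I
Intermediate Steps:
D(U, X) = √2*√U (D(U, X) = √(2*U) = √2*√U)
(35638 + 31887)/(26397 + D(-122, -147)) = (35638 + 31887)/(26397 + √2*√(-122)) = 67525/(26397 + √2*(I*√122)) = 67525/(26397 + 2*I*√61)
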